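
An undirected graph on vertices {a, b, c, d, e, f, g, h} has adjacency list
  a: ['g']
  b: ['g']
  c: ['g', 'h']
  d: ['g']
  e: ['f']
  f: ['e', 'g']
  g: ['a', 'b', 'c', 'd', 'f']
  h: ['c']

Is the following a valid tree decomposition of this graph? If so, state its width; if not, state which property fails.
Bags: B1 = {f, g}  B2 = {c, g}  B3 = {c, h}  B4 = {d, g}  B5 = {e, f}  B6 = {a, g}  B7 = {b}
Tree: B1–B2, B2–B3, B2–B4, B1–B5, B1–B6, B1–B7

No — edge (g,b) lies in no bag.

A tree decomposition must satisfy three properties: every vertex lies in some bag; for every edge, both endpoints lie together in some bag; and for every vertex, the bags containing it form a connected subtree. Here edge (g,b) lies in no bag, so the decomposition is invalid.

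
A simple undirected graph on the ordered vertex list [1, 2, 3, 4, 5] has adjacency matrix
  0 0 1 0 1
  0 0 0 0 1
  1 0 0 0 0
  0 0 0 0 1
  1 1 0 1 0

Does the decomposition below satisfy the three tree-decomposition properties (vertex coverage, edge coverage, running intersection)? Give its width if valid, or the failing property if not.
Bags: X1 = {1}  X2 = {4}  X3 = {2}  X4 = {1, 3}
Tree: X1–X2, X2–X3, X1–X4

No — vertex 5 appears in no bag.

A tree decomposition must satisfy three properties: every vertex lies in some bag; for every edge, both endpoints lie together in some bag; and for every vertex, the bags containing it form a connected subtree. Here vertex 5 appears in no bag, so the decomposition is invalid.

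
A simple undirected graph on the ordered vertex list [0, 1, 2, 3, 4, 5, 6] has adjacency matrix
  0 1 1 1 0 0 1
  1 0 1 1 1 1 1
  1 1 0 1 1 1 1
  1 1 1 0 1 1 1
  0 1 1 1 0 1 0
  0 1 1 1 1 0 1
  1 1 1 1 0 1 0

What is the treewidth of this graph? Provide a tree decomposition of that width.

Each bag holds 5 vertices, so the decomposition has width 4, which upper-bounds the treewidth. Conversely, {0, 1, 2, 3, 6} is a clique of size 5, and the vertices of any clique must share a bag in every tree decomposition; so some bag has ≥ 5 vertices and tw(G) ≥ 4. Combining the bounds, tw(G) = 4.

Treewidth 4.
One such decomposition:
Bags: B1 = {1, 2, 3, 5, 6}  B2 = {1, 2, 3, 4, 5}  B3 = {0, 1, 2, 3, 6}
Tree: B1–B2, B1–B3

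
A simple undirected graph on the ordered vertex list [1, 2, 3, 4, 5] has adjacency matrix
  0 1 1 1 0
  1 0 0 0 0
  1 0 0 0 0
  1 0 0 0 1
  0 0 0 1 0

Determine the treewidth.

A width-1 tree decomposition is:
Bags: B1 = {4, 5}  B2 = {1, 4}  B3 = {1, 2}  B4 = {1, 3}
Tree: B1–B2, B2–B3, B2–B4
Each bag holds 2 vertices, so the decomposition has width 1, which upper-bounds the treewidth. Any graph with an edge has treewidth ≥ 1, and G has the edge 5–4. The upper and lower bounds meet at 1, so that is the treewidth.

1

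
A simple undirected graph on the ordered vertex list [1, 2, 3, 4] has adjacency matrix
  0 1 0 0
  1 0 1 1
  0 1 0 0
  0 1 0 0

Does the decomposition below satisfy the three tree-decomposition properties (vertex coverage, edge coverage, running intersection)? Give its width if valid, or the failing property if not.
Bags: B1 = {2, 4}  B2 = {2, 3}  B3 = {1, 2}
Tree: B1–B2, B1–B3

Yes; width 1.

Every vertex of G appears in some bag (union = {1, 2, 3, 4}); every edge is covered by a bag; and for each vertex v the set of bags containing v is connected in the bag tree. The decomposition is therefore valid. The largest bag has 2 vertices, so the width is 1.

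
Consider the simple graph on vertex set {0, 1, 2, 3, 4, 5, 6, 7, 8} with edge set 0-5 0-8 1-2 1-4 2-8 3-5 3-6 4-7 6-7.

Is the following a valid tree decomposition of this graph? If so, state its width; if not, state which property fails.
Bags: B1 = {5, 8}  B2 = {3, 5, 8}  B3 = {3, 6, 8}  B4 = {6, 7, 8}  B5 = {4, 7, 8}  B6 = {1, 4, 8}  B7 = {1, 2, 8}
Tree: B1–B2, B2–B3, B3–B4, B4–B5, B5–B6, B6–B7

No — vertex 0 appears in no bag.

A tree decomposition must satisfy three properties: every vertex lies in some bag; for every edge, both endpoints lie together in some bag; and for every vertex, the bags containing it form a connected subtree. Here vertex 0 appears in no bag, so the decomposition is invalid.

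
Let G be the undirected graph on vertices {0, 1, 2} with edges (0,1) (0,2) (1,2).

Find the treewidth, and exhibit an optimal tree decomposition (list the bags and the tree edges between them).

Treewidth 2.
One optimal decomposition is:
Bags: B1 = {0, 1, 2}
Tree: (single bag)

A single bag containing all 3 vertices is trivially a valid decomposition of width 2. For the lower bound, the 3 vertices {0, 1, 2} are pairwise adjacent, and any tree decomposition puts a clique entirely inside one bag — forcing width ≥ 2. The upper and lower bounds meet at 2, so that is the treewidth.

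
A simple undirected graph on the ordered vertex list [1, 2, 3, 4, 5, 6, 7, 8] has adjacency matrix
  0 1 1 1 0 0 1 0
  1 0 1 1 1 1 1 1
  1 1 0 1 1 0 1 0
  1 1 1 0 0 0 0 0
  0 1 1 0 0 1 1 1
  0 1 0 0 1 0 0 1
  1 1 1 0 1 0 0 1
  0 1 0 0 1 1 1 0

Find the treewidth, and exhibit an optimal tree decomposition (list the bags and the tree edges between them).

The largest bag has 4 vertices, giving width 3; this decomposition certifies tw(G) ≤ 3. For the lower bound, the 4 vertices {2, 5, 6, 8} are pairwise adjacent, and any tree decomposition puts a clique entirely inside one bag — forcing width ≥ 3. Hence tw(G) = 3 exactly.

Treewidth 3.
Bags: B1 = {2, 3, 5, 7}  B2 = {1, 2, 3, 7}  B3 = {1, 2, 3, 4}  B4 = {2, 5, 7, 8}  B5 = {2, 5, 6, 8}
Tree: B1–B2, B2–B3, B1–B4, B4–B5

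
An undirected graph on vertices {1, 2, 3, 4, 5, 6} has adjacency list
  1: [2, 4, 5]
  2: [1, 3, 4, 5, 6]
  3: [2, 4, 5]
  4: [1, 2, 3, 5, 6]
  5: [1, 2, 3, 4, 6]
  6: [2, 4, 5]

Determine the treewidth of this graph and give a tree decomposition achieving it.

Treewidth 3.
One such decomposition:
Bags: B1 = {2, 4, 5, 6}  B2 = {2, 3, 4, 5}  B3 = {1, 2, 4, 5}
Tree: B1–B2, B1–B3

The largest bag has 4 vertices, giving width 3; this decomposition certifies tw(G) ≤ 3. Conversely, {1, 2, 4, 5} is a clique of size 4, and the vertices of any clique must share a bag in every tree decomposition; so some bag has ≥ 4 vertices and tw(G) ≥ 3. The upper and lower bounds meet at 3, so that is the treewidth.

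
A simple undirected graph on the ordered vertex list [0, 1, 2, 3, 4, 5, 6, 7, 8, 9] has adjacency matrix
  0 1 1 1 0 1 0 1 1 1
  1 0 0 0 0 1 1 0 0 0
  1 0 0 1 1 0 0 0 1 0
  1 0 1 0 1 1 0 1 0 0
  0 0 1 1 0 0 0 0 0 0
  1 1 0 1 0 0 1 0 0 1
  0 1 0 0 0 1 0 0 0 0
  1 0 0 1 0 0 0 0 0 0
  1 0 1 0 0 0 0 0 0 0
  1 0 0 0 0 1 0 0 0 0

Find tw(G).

2

A width-2 tree decomposition is:
Bags: B1 = {0, 5, 9}  B2 = {0, 3, 5}  B3 = {0, 3, 7}  B4 = {0, 2, 3}  B5 = {0, 1, 5}  B6 = {2, 3, 4}  B7 = {1, 5, 6}  B8 = {0, 2, 8}
Tree: B1–B2, B2–B3, B2–B4, B2–B5, B4–B6, B5–B7, B4–B8
Every bag has size at most 3, so the width is 3 − 1 = 2 and tw(G) ≤ 2. For the lower bound, the 3 vertices {0, 2, 8} are pairwise adjacent, and any tree decomposition puts a clique entirely inside one bag — forcing width ≥ 2. The upper and lower bounds meet at 2, so that is the treewidth.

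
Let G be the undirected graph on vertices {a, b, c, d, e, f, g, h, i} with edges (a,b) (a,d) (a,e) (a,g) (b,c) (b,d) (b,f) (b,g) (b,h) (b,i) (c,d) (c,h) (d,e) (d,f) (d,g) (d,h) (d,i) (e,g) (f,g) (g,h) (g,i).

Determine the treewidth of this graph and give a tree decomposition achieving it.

Each bag holds 4 vertices, so the decomposition has width 3, which upper-bounds the treewidth. For the lower bound, the 4 vertices {a, d, e, g} are pairwise adjacent, and any tree decomposition puts a clique entirely inside one bag — forcing width ≥ 3. Therefore the treewidth is 3.

Treewidth 3.
One optimal decomposition is:
Bags: B1 = {b, d, f, g}  B2 = {b, d, g, h}  B3 = {b, c, d, h}  B4 = {a, b, d, g}  B5 = {b, d, g, i}  B6 = {a, d, e, g}
Tree: B1–B2, B2–B3, B1–B4, B1–B5, B4–B6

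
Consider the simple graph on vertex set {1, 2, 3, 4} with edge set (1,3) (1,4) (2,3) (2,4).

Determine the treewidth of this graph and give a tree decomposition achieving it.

The largest bag has 3 vertices, giving width 2; this decomposition certifies tw(G) ≤ 2. Since 1–3–2–4–1 is a cycle in G, G is not acyclic. Forests are exactly the graphs of treewidth ≤ 1, so tw(G) ≥ 2. Therefore the treewidth is 2.

Treewidth 2.
Bags: B1 = {1, 2, 3}  B2 = {1, 2, 4}
Tree: B1–B2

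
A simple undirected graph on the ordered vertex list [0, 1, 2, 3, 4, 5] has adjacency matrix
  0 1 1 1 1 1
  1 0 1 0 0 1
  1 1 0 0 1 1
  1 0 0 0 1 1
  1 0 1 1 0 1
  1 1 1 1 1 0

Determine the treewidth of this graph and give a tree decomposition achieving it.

Treewidth 3.
One such decomposition:
Bags: B1 = {0, 1, 2, 5}  B2 = {0, 2, 4, 5}  B3 = {0, 3, 4, 5}
Tree: B1–B2, B2–B3

Every bag has size at most 4, so the width is 4 − 1 = 3 and tw(G) ≤ 3. On the other hand G contains the 4-clique {0, 1, 2, 5}. A clique must lie in a single bag of any decomposition, so no decomposition can have width below 3. Therefore the treewidth is 3.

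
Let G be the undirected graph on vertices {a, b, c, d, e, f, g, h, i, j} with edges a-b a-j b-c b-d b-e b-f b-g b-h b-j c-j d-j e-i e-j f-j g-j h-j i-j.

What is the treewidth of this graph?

A width-2 tree decomposition is:
Bags: B1 = {b, h, j}  B2 = {b, e, j}  B3 = {b, g, j}  B4 = {e, i, j}  B5 = {b, d, j}  B6 = {b, c, j}  B7 = {b, f, j}  B8 = {a, b, j}
Tree: B1–B2, B2–B3, B2–B4, B2–B5, B3–B6, B1–B7, B6–B8
Every bag has size at most 3, so the width is 3 − 1 = 2 and tw(G) ≤ 2. Conversely, {b, d, j} is a clique of size 3, and the vertices of any clique must share a bag in every tree decomposition; so some bag has ≥ 3 vertices and tw(G) ≥ 2. Combining the bounds, tw(G) = 2.

2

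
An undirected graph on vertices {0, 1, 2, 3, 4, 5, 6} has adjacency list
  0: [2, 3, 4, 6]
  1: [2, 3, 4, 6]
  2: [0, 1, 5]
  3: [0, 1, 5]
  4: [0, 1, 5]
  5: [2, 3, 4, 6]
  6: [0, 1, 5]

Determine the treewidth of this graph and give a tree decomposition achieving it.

Each bag holds 4 vertices, so the decomposition has width 3, which upper-bounds the treewidth. For the lower bound: the 4 vertex sets {0,6}, {3,5}, {1}, {2} are disjoint, each induces a connected subgraph, and every pair is joined by at least one edge of G. Contracting each set to a single vertex therefore yields K_{4} as a minor, and since treewidth is minor-monotone, tw(G) ≥ tw(K_{4}) = 3. Hence tw(G) = 3 exactly.

Treewidth 3.
One optimal decomposition is:
Bags: B1 = {0, 1, 5, 6}  B2 = {0, 1, 3, 5}  B3 = {0, 1, 2, 5}  B4 = {0, 1, 4, 5}
Tree: B1–B2, B2–B3, B3–B4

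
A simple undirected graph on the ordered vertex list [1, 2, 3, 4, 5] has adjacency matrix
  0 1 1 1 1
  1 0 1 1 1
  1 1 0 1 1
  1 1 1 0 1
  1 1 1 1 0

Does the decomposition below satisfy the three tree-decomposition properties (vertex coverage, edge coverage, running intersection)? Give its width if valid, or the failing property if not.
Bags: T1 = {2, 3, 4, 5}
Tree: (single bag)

A tree decomposition must satisfy three properties: every vertex lies in some bag; for every edge, both endpoints lie together in some bag; and for every vertex, the bags containing it form a connected subtree. Here vertex 1 appears in no bag, so the decomposition is invalid.

No — vertex 1 appears in no bag.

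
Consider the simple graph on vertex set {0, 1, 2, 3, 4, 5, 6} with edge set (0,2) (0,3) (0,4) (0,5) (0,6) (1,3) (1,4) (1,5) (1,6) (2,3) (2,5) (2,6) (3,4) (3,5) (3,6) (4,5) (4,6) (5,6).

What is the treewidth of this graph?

4

A width-4 tree decomposition is:
Bags: B1 = {0, 3, 4, 5, 6}  B2 = {0, 2, 3, 5, 6}  B3 = {1, 3, 4, 5, 6}
Tree: B1–B2, B1–B3
Each bag holds 5 vertices, so the decomposition has width 4, which upper-bounds the treewidth. For the lower bound, the 5 vertices {0, 2, 3, 5, 6} are pairwise adjacent, and any tree decomposition puts a clique entirely inside one bag — forcing width ≥ 4. The upper and lower bounds meet at 4, so that is the treewidth.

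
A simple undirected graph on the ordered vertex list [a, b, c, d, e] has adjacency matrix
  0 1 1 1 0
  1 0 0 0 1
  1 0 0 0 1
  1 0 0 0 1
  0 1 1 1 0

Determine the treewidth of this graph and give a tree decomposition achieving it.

The largest bag has 3 vertices, giving width 2; this decomposition certifies tw(G) ≤ 2. For the lower bound, G contains the cycle a–c–e–b–a, so G is not a forest; only forests have treewidth ≤ 1, hence tw(G) ≥ 2. Combining the bounds, tw(G) = 2.

Treewidth 2.
One such decomposition:
Bags: B1 = {a, c, e}  B2 = {a, b, e}  B3 = {a, d, e}
Tree: B1–B2, B2–B3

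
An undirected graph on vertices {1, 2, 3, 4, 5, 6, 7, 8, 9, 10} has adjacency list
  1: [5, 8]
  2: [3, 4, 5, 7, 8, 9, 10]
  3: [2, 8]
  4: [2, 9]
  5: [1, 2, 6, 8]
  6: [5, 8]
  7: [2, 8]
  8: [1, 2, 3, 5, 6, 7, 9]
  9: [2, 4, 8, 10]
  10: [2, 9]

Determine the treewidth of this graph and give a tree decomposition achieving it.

The largest bag has 3 vertices, giving width 2; this decomposition certifies tw(G) ≤ 2. On the other hand G contains the 3-clique {1, 5, 8}. A clique must lie in a single bag of any decomposition, so no decomposition can have width below 2. The upper and lower bounds meet at 2, so that is the treewidth.

Treewidth 2.
One optimal decomposition is:
Bags: B1 = {2, 7, 8}  B2 = {2, 8, 9}  B3 = {2, 4, 9}  B4 = {2, 9, 10}  B5 = {2, 5, 8}  B6 = {1, 5, 8}  B7 = {5, 6, 8}  B8 = {2, 3, 8}
Tree: B1–B2, B2–B3, B2–B4, B1–B5, B5–B6, B5–B7, B2–B8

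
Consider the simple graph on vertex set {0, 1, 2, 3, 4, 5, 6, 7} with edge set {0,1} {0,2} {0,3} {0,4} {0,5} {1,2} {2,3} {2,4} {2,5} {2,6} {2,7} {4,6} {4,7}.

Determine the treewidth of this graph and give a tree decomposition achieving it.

Treewidth 2.
One such decomposition:
Bags: B1 = {0, 2, 4}  B2 = {2, 4, 7}  B3 = {0, 1, 2}  B4 = {2, 4, 6}  B5 = {0, 2, 3}  B6 = {0, 2, 5}
Tree: B1–B2, B1–B3, B2–B4, B1–B5, B1–B6

Every bag has size at most 3, so the width is 3 − 1 = 2 and tw(G) ≤ 2. Conversely, {0, 1, 2} is a clique of size 3, and the vertices of any clique must share a bag in every tree decomposition; so some bag has ≥ 3 vertices and tw(G) ≥ 2. Therefore the treewidth is 2.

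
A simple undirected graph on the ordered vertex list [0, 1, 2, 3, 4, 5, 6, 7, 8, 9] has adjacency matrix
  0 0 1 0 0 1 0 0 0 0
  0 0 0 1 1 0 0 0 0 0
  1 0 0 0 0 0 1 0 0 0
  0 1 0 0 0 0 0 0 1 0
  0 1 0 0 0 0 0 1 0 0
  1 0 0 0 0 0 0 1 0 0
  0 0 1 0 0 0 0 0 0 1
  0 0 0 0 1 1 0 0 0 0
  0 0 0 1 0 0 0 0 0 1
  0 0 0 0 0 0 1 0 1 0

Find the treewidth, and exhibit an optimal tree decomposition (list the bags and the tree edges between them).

Every bag has size at most 3, so the width is 3 − 1 = 2 and tw(G) ≤ 2. For the lower bound, G contains the cycle 5–0–2–6–9–8–3–1–4–7–5, so G is not a forest; only forests have treewidth ≤ 1, hence tw(G) ≥ 2. Therefore the treewidth is 2.

Treewidth 2.
One such decomposition:
Bags: B1 = {0, 2, 5}  B2 = {2, 5, 6}  B3 = {5, 6, 9}  B4 = {5, 8, 9}  B5 = {3, 5, 8}  B6 = {1, 3, 5}  B7 = {1, 4, 5}  B8 = {4, 5, 7}
Tree: B1–B2, B2–B3, B3–B4, B4–B5, B5–B6, B6–B7, B7–B8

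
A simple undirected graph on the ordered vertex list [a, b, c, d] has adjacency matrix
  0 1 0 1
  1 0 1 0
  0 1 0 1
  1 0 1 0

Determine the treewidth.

A width-2 tree decomposition is:
Bags: B1 = {a, c, d}  B2 = {a, b, c}
Tree: B1–B2
Every bag has size at most 3, so the width is 3 − 1 = 2 and tw(G) ≤ 2. For the lower bound, G contains the cycle c–d–a–b–c, so G is not a forest; only forests have treewidth ≤ 1, hence tw(G) ≥ 2. Combining the bounds, tw(G) = 2.

2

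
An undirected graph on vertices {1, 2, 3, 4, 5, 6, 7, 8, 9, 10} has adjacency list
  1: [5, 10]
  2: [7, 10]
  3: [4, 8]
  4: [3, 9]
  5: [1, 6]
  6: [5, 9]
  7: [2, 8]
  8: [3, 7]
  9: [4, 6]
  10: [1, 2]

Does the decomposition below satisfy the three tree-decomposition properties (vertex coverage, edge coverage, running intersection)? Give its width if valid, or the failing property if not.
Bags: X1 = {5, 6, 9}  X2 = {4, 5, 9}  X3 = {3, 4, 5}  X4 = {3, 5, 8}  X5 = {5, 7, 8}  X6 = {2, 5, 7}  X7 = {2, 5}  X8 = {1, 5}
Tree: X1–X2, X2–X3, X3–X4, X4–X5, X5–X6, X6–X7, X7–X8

No — vertex 10 appears in no bag.

A tree decomposition must satisfy three properties: every vertex lies in some bag; for every edge, both endpoints lie together in some bag; and for every vertex, the bags containing it form a connected subtree. Here vertex 10 appears in no bag, so the decomposition is invalid.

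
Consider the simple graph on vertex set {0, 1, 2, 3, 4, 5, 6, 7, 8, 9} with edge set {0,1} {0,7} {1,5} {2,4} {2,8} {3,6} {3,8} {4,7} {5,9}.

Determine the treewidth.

1

A width-1 tree decomposition is:
Bags: B1 = {3, 6}  B2 = {3, 8}  B3 = {2, 8}  B4 = {2, 4}  B5 = {4, 7}  B6 = {0, 7}  B7 = {0, 1}  B8 = {1, 5}  B9 = {5, 9}
Tree: B1–B2, B2–B3, B3–B4, B4–B5, B5–B6, B6–B7, B7–B8, B8–B9
The largest bag has 2 vertices, giving width 1; this decomposition certifies tw(G) ≤ 1. Since G has at least one edge (e.g. 6–3), it is not an edgeless graph, so tw(G) ≥ 1. Therefore the treewidth is 1.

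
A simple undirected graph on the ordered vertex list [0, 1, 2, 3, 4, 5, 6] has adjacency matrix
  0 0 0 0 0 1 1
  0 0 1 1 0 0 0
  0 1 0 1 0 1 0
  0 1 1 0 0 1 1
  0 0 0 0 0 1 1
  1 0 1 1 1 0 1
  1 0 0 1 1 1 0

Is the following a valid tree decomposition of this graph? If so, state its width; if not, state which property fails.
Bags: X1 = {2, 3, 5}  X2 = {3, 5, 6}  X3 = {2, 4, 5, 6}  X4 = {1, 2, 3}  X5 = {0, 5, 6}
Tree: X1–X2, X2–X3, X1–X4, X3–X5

No — bags containing vertex 2 are not connected in the tree.

A tree decomposition must satisfy three properties: every vertex lies in some bag; for every edge, both endpoints lie together in some bag; and for every vertex, the bags containing it form a connected subtree. Here bags containing vertex 2 are not connected in the tree, so the decomposition is invalid.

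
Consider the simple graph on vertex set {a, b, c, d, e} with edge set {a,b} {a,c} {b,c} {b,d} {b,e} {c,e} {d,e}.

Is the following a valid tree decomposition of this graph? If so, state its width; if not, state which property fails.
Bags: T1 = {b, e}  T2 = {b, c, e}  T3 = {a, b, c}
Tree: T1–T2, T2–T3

A tree decomposition must satisfy three properties: every vertex lies in some bag; for every edge, both endpoints lie together in some bag; and for every vertex, the bags containing it form a connected subtree. Here vertex d appears in no bag, so the decomposition is invalid.

No — vertex d appears in no bag.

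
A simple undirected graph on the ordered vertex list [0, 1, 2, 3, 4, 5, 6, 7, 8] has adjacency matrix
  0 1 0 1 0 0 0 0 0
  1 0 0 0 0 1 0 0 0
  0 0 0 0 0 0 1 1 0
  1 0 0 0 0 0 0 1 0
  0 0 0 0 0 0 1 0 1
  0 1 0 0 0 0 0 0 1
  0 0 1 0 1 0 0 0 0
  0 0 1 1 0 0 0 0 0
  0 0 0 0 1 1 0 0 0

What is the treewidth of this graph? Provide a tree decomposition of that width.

Every bag has size at most 3, so the width is 3 − 1 = 2 and tw(G) ≤ 2. The edges 3–7–2–6–4–8–5–1–0–3 form a cycle, so G is not a tree and its treewidth is at least 2. Therefore the treewidth is 2.

Treewidth 2.
One optimal decomposition is:
Bags: B1 = {2, 3, 7}  B2 = {2, 3, 6}  B3 = {3, 4, 6}  B4 = {3, 4, 8}  B5 = {3, 5, 8}  B6 = {1, 3, 5}  B7 = {0, 1, 3}
Tree: B1–B2, B2–B3, B3–B4, B4–B5, B5–B6, B6–B7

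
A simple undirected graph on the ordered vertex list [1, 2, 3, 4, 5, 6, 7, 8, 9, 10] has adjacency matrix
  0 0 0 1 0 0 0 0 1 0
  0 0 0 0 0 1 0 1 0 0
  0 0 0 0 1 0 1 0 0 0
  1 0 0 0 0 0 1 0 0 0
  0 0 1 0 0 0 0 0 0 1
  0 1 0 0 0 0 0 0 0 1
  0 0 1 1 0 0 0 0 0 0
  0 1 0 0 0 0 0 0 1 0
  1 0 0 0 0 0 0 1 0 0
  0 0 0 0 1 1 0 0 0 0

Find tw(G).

2

A width-2 tree decomposition is:
Bags: B1 = {2, 6, 8}  B2 = {6, 8, 9}  B3 = {1, 6, 9}  B4 = {1, 4, 6}  B5 = {4, 6, 7}  B6 = {3, 6, 7}  B7 = {3, 5, 6}  B8 = {5, 6, 10}
Tree: B1–B2, B2–B3, B3–B4, B4–B5, B5–B6, B6–B7, B7–B8
Each bag holds 3 vertices, so the decomposition has width 2, which upper-bounds the treewidth. For the lower bound, G contains the cycle 6–2–8–9–1–4–7–3–5–10–6, so G is not a forest; only forests have treewidth ≤ 1, hence tw(G) ≥ 2. Hence tw(G) = 2 exactly.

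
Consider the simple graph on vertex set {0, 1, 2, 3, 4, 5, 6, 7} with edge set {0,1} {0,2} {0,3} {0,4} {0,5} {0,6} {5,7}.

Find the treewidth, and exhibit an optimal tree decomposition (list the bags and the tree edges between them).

Treewidth 1.
Bags: B1 = {0, 3}  B2 = {0, 2}  B3 = {0, 1}  B4 = {0, 4}  B5 = {0, 5}  B6 = {5, 7}  B7 = {0, 6}
Tree: B1–B2, B1–B3, B1–B4, B2–B5, B5–B6, B4–B7

Each bag holds 2 vertices, so the decomposition has width 1, which upper-bounds the treewidth. Since G has at least one edge (e.g. 3–0), it is not an edgeless graph, so tw(G) ≥ 1. Therefore the treewidth is 1.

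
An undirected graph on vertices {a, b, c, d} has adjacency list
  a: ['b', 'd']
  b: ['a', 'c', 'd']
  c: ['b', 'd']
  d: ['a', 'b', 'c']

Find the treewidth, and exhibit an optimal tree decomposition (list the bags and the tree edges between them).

Each bag holds 3 vertices, so the decomposition has width 2, which upper-bounds the treewidth. On the other hand G contains the 3-clique {b, c, d}. A clique must lie in a single bag of any decomposition, so no decomposition can have width below 2. Therefore the treewidth is 2.

Treewidth 2.
Bags: B1 = {b, c, d}  B2 = {a, b, d}
Tree: B1–B2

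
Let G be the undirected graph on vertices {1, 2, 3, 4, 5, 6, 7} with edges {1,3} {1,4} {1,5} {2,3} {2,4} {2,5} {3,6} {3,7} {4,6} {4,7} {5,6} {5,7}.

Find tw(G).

A width-3 tree decomposition is:
Bags: B1 = {2, 3, 4, 5}  B2 = {3, 4, 5, 7}  B3 = {1, 3, 4, 5}  B4 = {3, 4, 5, 6}
Tree: B1–B2, B2–B3, B3–B4
The largest bag has 4 vertices, giving width 3; this decomposition certifies tw(G) ≤ 3. For the lower bound: the 4 vertex sets {2,3}, {4,7}, {5}, {1} are disjoint, each induces a connected subgraph, and every pair is joined by at least one edge of G. Contracting each set to a single vertex therefore yields K_{4} as a minor, and since treewidth is minor-monotone, tw(G) ≥ tw(K_{4}) = 3. Combining the bounds, tw(G) = 3.

3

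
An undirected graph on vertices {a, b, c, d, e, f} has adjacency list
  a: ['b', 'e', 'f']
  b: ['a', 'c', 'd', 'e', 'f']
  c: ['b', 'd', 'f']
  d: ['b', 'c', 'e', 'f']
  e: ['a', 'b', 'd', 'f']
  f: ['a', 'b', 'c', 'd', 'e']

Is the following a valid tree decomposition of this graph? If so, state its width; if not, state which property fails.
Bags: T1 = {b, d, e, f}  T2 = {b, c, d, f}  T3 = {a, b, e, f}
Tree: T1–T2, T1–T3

Yes; width 3.

Vertex coverage: the bags together contain {a, b, c, d, e, f}, the full vertex set. Edge coverage: each edge of G has both endpoints in at least one bag. Running intersection: for every vertex, the bags containing it form a connected subtree. All three properties hold, so this is a valid tree decomposition of width max|bag| − 1 = 3, and hence tw(G) ≤ 3.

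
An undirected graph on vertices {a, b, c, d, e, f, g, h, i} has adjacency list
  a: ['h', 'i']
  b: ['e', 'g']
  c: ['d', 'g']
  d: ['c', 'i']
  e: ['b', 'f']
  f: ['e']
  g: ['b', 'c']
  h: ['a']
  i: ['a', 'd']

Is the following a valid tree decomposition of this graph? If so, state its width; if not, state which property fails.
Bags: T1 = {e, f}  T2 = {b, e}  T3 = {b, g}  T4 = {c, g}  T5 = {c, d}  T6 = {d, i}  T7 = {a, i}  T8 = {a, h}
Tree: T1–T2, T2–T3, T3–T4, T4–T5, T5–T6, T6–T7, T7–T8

Checking the three conditions: (i) the bags cover all of {a, b, c, d, e, f, g, h, i}; (ii) for each edge, some bag contains both endpoints; (iii) the bags containing any fixed vertex form a subtree. All hold, so the decomposition is valid with width 2 − 1 = 1.

Yes; width 1.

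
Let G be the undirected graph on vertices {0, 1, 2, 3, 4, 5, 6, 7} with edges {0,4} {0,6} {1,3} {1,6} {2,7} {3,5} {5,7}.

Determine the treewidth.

1

A width-1 tree decomposition is:
Bags: B1 = {2, 7}  B2 = {5, 7}  B3 = {3, 5}  B4 = {1, 3}  B5 = {1, 6}  B6 = {0, 6}  B7 = {0, 4}
Tree: B1–B2, B2–B3, B3–B4, B4–B5, B5–B6, B6–B7
Every bag has size at most 2, so the width is 2 − 1 = 1 and tw(G) ≤ 1. Any graph with an edge has treewidth ≥ 1, and G has the edge 2–7. The upper and lower bounds meet at 1, so that is the treewidth.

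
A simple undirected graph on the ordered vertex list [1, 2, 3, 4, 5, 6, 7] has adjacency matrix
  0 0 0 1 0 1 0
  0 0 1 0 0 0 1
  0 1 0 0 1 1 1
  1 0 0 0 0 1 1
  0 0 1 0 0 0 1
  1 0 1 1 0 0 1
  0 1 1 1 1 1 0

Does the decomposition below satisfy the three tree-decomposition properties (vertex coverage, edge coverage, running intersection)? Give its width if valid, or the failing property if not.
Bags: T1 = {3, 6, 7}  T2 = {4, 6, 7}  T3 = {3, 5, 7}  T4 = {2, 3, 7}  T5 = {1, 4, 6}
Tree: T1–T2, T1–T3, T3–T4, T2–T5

Yes; width 2.

Checking the three conditions: (i) the bags cover all of {1, 2, 3, 4, 5, 6, 7}; (ii) for each edge, some bag contains both endpoints; (iii) the bags containing any fixed vertex form a subtree. All hold, so the decomposition is valid with width 3 − 1 = 2.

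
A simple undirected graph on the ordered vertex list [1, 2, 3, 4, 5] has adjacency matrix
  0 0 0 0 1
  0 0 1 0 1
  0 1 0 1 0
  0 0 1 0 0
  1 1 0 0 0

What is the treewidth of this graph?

A width-1 tree decomposition is:
Bags: B1 = {1, 5}  B2 = {2, 5}  B3 = {2, 3}  B4 = {3, 4}
Tree: B1–B2, B2–B3, B3–B4
The largest bag has 2 vertices, giving width 1; this decomposition certifies tw(G) ≤ 1. G has an edge, so its treewidth is at least 1. The upper and lower bounds meet at 1, so that is the treewidth.

1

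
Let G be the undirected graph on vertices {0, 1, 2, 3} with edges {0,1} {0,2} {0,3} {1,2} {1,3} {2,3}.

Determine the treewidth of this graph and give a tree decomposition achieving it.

With just one bag of size 4, the width is 4 − 1 = 3, so tw(G) ≤ 3. For the lower bound, the 4 vertices {0, 1, 2, 3} are pairwise adjacent, and any tree decomposition puts a clique entirely inside one bag — forcing width ≥ 3. The upper and lower bounds meet at 3, so that is the treewidth.

Treewidth 3.
Bags: B1 = {0, 1, 2, 3}
Tree: (single bag)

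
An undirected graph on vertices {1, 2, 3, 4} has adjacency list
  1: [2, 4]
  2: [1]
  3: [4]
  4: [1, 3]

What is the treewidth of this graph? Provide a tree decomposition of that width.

Each bag holds 2 vertices, so the decomposition has width 1, which upper-bounds the treewidth. Since G has at least one edge (e.g. 3–4), it is not an edgeless graph, so tw(G) ≥ 1. Hence tw(G) = 1 exactly.

Treewidth 1.
One optimal decomposition is:
Bags: B1 = {3, 4}  B2 = {1, 4}  B3 = {1, 2}
Tree: B1–B2, B2–B3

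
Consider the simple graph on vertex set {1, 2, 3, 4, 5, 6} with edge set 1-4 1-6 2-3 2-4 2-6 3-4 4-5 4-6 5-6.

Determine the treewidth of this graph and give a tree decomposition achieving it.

The largest bag has 3 vertices, giving width 2; this decomposition certifies tw(G) ≤ 2. Conversely, {2, 3, 4} is a clique of size 3, and the vertices of any clique must share a bag in every tree decomposition; so some bag has ≥ 3 vertices and tw(G) ≥ 2. Combining the bounds, tw(G) = 2.

Treewidth 2.
One such decomposition:
Bags: B1 = {2, 4, 6}  B2 = {1, 4, 6}  B3 = {4, 5, 6}  B4 = {2, 3, 4}
Tree: B1–B2, B1–B3, B1–B4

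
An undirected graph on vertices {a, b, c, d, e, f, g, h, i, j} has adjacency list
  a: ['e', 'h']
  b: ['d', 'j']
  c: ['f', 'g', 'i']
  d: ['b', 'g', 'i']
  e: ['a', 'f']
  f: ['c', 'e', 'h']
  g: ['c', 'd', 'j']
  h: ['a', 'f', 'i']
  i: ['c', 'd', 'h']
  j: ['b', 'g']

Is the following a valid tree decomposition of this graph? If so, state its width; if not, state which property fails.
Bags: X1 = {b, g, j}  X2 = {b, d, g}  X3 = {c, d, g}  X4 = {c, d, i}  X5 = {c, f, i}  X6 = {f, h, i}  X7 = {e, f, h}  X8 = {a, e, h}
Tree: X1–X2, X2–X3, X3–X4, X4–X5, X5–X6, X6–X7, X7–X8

Vertex coverage: the bags together contain {a, b, c, d, e, f, g, h, i, j}, the full vertex set. Edge coverage: each edge of G has both endpoints in at least one bag. Running intersection: for every vertex, the bags containing it form a connected subtree. All three properties hold, so this is a valid tree decomposition of width max|bag| − 1 = 2, and hence tw(G) ≤ 2.

Yes; width 2.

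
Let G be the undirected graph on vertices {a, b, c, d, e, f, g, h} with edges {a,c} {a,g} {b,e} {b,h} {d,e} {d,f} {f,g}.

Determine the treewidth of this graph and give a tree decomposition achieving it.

Treewidth 1.
One optimal decomposition is:
Bags: B1 = {b, h}  B2 = {b, e}  B3 = {d, e}  B4 = {d, f}  B5 = {f, g}  B6 = {a, g}  B7 = {a, c}
Tree: B1–B2, B2–B3, B3–B4, B4–B5, B5–B6, B6–B7

The largest bag has 2 vertices, giving width 1; this decomposition certifies tw(G) ≤ 1. Any graph with an edge has treewidth ≥ 1, and G has the edge h–b. The upper and lower bounds meet at 1, so that is the treewidth.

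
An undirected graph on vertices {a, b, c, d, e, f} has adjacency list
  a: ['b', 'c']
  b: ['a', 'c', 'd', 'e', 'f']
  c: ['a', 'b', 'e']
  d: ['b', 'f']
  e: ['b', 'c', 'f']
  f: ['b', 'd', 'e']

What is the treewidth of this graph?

2

A width-2 tree decomposition is:
Bags: B1 = {b, c, e}  B2 = {a, b, c}  B3 = {b, e, f}  B4 = {b, d, f}
Tree: B1–B2, B1–B3, B3–B4
The largest bag has 3 vertices, giving width 2; this decomposition certifies tw(G) ≤ 2. For the lower bound, the 3 vertices {a, b, c} are pairwise adjacent, and any tree decomposition puts a clique entirely inside one bag — forcing width ≥ 2. Hence tw(G) = 2 exactly.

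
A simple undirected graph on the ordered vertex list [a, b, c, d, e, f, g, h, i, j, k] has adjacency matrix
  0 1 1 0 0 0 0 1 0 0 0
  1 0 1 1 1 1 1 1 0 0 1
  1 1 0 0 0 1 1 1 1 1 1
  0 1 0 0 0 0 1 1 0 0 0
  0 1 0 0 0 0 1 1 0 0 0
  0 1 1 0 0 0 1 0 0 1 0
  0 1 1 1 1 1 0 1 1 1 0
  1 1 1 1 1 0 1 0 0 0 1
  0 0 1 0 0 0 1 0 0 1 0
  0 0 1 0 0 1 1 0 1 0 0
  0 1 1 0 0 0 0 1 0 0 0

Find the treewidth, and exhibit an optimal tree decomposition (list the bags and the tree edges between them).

Each bag holds 4 vertices, so the decomposition has width 3, which upper-bounds the treewidth. Conversely, {c, f, g, j} is a clique of size 4, and the vertices of any clique must share a bag in every tree decomposition; so some bag has ≥ 4 vertices and tw(G) ≥ 3. The upper and lower bounds meet at 3, so that is the treewidth.

Treewidth 3.
One optimal decomposition is:
Bags: B1 = {b, c, g, h}  B2 = {a, b, c, h}  B3 = {b, c, h, k}  B4 = {b, c, f, g}  B5 = {b, e, g, h}  B6 = {c, f, g, j}  B7 = {c, g, i, j}  B8 = {b, d, g, h}
Tree: B1–B2, B2–B3, B1–B4, B1–B5, B4–B6, B6–B7, B1–B8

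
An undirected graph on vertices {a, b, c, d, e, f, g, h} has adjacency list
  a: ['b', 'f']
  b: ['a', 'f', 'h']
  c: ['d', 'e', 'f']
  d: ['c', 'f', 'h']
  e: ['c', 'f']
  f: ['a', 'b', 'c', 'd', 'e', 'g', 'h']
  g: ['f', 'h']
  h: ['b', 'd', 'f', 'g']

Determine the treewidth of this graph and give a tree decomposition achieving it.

Treewidth 2.
One such decomposition:
Bags: B1 = {f, g, h}  B2 = {d, f, h}  B3 = {c, d, f}  B4 = {b, f, h}  B5 = {c, e, f}  B6 = {a, b, f}
Tree: B1–B2, B2–B3, B1–B4, B3–B5, B4–B6

The largest bag has 3 vertices, giving width 2; this decomposition certifies tw(G) ≤ 2. For the lower bound, the 3 vertices {c, e, f} are pairwise adjacent, and any tree decomposition puts a clique entirely inside one bag — forcing width ≥ 2. The upper and lower bounds meet at 2, so that is the treewidth.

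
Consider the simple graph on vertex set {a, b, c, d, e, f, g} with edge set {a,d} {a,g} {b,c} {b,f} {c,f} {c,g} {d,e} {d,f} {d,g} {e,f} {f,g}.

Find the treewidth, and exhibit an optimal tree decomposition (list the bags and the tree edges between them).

Treewidth 2.
Bags: B1 = {c, f, g}  B2 = {b, c, f}  B3 = {d, f, g}  B4 = {d, e, f}  B5 = {a, d, g}
Tree: B1–B2, B1–B3, B3–B4, B3–B5

Every bag has size at most 3, so the width is 3 − 1 = 2 and tw(G) ≤ 2. For the lower bound, the 3 vertices {a, d, g} are pairwise adjacent, and any tree decomposition puts a clique entirely inside one bag — forcing width ≥ 2. Combining the bounds, tw(G) = 2.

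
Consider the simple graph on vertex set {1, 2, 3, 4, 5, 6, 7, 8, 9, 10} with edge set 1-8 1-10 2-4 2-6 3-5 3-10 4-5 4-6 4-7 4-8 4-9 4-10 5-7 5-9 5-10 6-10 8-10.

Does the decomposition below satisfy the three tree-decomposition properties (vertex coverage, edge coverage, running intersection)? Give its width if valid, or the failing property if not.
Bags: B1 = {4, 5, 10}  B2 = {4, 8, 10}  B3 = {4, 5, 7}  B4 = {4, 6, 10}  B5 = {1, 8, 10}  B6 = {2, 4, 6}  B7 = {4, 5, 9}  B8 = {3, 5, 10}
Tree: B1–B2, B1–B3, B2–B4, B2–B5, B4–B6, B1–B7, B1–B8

Vertex coverage: the bags together contain {1, 2, 3, 4, 5, 6, 7, 8, 9, 10}, the full vertex set. Edge coverage: each edge of G has both endpoints in at least one bag. Running intersection: for every vertex, the bags containing it form a connected subtree. All three properties hold, so this is a valid tree decomposition of width max|bag| − 1 = 2, and hence tw(G) ≤ 2.

Yes; width 2.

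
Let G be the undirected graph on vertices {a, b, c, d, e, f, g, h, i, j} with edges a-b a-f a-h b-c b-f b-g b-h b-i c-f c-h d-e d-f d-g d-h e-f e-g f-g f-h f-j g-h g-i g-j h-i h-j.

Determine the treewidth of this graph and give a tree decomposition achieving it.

Treewidth 3.
One optimal decomposition is:
Bags: B1 = {b, f, g, h}  B2 = {d, f, g, h}  B3 = {b, g, h, i}  B4 = {b, c, f, h}  B5 = {a, b, f, h}  B6 = {f, g, h, j}  B7 = {d, e, f, g}
Tree: B1–B2, B1–B3, B1–B4, B1–B5, B2–B6, B2–B7

Every bag has size at most 4, so the width is 4 − 1 = 3 and tw(G) ≤ 3. On the other hand G contains the 4-clique {d, e, f, g}. A clique must lie in a single bag of any decomposition, so no decomposition can have width below 3. Hence tw(G) = 3 exactly.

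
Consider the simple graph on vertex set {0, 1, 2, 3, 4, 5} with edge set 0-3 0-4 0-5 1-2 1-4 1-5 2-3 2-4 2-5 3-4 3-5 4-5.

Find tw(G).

3

A width-3 tree decomposition is:
Bags: B1 = {0, 3, 4, 5}  B2 = {2, 3, 4, 5}  B3 = {1, 2, 4, 5}
Tree: B1–B2, B2–B3
The largest bag has 4 vertices, giving width 3; this decomposition certifies tw(G) ≤ 3. For the lower bound, the 4 vertices {0, 3, 4, 5} are pairwise adjacent, and any tree decomposition puts a clique entirely inside one bag — forcing width ≥ 3. Combining the bounds, tw(G) = 3.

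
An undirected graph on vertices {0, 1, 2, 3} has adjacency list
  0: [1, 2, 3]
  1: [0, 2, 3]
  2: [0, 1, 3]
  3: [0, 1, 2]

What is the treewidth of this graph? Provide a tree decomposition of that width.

A single bag containing all 4 vertices is trivially a valid decomposition of width 3. For the lower bound, the 4 vertices {0, 1, 2, 3} are pairwise adjacent, and any tree decomposition puts a clique entirely inside one bag — forcing width ≥ 3. Hence tw(G) = 3 exactly.

Treewidth 3.
Bags: B1 = {0, 1, 2, 3}
Tree: (single bag)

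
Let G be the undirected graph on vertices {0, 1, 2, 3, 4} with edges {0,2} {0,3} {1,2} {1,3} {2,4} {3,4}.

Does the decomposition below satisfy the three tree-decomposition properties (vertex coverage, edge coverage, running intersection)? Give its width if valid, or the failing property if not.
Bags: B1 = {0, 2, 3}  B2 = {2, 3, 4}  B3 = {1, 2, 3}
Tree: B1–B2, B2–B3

Every vertex of G appears in some bag (union = {0, 1, 2, 3, 4}); every edge is covered by a bag; and for each vertex v the set of bags containing v is connected in the bag tree. The decomposition is therefore valid. The largest bag has 3 vertices, so the width is 2.

Yes; width 2.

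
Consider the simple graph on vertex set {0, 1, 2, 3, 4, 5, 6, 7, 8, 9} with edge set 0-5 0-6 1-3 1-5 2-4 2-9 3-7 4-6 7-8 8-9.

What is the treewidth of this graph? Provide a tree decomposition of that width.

Every bag has size at most 3, so the width is 3 − 1 = 2 and tw(G) ≤ 2. For the lower bound, G contains the cycle 4–2–9–8–7–3–1–5–0–6–4, so G is not a forest; only forests have treewidth ≤ 1, hence tw(G) ≥ 2. Combining the bounds, tw(G) = 2.

Treewidth 2.
Bags: B1 = {2, 4, 9}  B2 = {4, 8, 9}  B3 = {4, 7, 8}  B4 = {3, 4, 7}  B5 = {1, 3, 4}  B6 = {1, 4, 5}  B7 = {0, 4, 5}  B8 = {0, 4, 6}
Tree: B1–B2, B2–B3, B3–B4, B4–B5, B5–B6, B6–B7, B7–B8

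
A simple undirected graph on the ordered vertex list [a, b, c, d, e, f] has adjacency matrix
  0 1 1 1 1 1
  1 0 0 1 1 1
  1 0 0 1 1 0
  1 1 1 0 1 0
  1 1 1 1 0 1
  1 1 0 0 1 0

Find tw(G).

A width-3 tree decomposition is:
Bags: B1 = {a, b, e, f}  B2 = {a, b, d, e}  B3 = {a, c, d, e}
Tree: B1–B2, B2–B3
The largest bag has 4 vertices, giving width 3; this decomposition certifies tw(G) ≤ 3. On the other hand G contains the 4-clique {a, c, d, e}. A clique must lie in a single bag of any decomposition, so no decomposition can have width below 3. Hence tw(G) = 3 exactly.

3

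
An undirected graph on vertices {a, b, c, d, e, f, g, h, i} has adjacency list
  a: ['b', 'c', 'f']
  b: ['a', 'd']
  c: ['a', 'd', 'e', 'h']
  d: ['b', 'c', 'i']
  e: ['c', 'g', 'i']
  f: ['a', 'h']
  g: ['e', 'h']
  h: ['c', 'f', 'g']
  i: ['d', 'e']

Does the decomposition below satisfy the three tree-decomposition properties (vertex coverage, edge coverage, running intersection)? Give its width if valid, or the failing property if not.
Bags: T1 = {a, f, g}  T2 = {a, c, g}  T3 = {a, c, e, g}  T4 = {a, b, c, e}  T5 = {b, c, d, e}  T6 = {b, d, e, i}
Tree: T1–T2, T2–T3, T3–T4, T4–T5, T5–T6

A tree decomposition must satisfy three properties: every vertex lies in some bag; for every edge, both endpoints lie together in some bag; and for every vertex, the bags containing it form a connected subtree. Here vertex h appears in no bag, so the decomposition is invalid.

No — vertex h appears in no bag.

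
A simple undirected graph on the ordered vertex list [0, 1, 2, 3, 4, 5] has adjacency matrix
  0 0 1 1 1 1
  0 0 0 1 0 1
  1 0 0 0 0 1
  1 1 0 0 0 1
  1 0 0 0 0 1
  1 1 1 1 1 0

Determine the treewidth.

2

A width-2 tree decomposition is:
Bags: B1 = {0, 3, 5}  B2 = {0, 4, 5}  B3 = {0, 2, 5}  B4 = {1, 3, 5}
Tree: B1–B2, B2–B3, B1–B4
Each bag holds 3 vertices, so the decomposition has width 2, which upper-bounds the treewidth. Conversely, {0, 2, 5} is a clique of size 3, and the vertices of any clique must share a bag in every tree decomposition; so some bag has ≥ 3 vertices and tw(G) ≥ 2. The upper and lower bounds meet at 2, so that is the treewidth.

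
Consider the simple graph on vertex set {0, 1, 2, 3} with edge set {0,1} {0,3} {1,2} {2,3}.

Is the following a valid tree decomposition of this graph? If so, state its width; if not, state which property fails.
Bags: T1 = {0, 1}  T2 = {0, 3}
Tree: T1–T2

A tree decomposition must satisfy three properties: every vertex lies in some bag; for every edge, both endpoints lie together in some bag; and for every vertex, the bags containing it form a connected subtree. Here vertex 2 appears in no bag, so the decomposition is invalid.

No — vertex 2 appears in no bag.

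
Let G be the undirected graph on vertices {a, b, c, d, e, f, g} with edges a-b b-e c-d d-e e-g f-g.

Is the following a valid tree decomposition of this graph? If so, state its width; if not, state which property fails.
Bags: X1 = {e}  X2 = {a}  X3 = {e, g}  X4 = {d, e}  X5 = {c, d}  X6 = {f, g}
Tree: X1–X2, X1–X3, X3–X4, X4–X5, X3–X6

A tree decomposition must satisfy three properties: every vertex lies in some bag; for every edge, both endpoints lie together in some bag; and for every vertex, the bags containing it form a connected subtree. Here vertex b appears in no bag, so the decomposition is invalid.

No — vertex b appears in no bag.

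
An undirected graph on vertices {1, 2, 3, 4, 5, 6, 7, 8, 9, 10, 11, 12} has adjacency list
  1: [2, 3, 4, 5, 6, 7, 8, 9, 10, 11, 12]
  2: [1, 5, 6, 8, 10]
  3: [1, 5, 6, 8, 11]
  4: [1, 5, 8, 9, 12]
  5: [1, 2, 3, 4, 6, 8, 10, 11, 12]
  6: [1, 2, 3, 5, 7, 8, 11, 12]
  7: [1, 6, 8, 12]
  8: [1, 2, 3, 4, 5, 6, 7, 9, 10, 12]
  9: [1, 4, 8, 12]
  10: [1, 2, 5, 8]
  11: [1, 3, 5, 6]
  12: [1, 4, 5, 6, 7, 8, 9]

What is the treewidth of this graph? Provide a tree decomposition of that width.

Treewidth 4.
Bags: B1 = {1, 5, 6, 8, 12}  B2 = {1, 6, 7, 8, 12}  B3 = {1, 3, 5, 6, 8}  B4 = {1, 2, 5, 6, 8}  B5 = {1, 2, 5, 8, 10}  B6 = {1, 3, 5, 6, 11}  B7 = {1, 4, 5, 8, 12}  B8 = {1, 4, 8, 9, 12}
Tree: B1–B2, B1–B3, B3–B4, B4–B5, B3–B6, B1–B7, B7–B8

Each bag holds 5 vertices, so the decomposition has width 4, which upper-bounds the treewidth. Conversely, {1, 4, 8, 9, 12} is a clique of size 5, and the vertices of any clique must share a bag in every tree decomposition; so some bag has ≥ 5 vertices and tw(G) ≥ 4. The upper and lower bounds meet at 4, so that is the treewidth.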